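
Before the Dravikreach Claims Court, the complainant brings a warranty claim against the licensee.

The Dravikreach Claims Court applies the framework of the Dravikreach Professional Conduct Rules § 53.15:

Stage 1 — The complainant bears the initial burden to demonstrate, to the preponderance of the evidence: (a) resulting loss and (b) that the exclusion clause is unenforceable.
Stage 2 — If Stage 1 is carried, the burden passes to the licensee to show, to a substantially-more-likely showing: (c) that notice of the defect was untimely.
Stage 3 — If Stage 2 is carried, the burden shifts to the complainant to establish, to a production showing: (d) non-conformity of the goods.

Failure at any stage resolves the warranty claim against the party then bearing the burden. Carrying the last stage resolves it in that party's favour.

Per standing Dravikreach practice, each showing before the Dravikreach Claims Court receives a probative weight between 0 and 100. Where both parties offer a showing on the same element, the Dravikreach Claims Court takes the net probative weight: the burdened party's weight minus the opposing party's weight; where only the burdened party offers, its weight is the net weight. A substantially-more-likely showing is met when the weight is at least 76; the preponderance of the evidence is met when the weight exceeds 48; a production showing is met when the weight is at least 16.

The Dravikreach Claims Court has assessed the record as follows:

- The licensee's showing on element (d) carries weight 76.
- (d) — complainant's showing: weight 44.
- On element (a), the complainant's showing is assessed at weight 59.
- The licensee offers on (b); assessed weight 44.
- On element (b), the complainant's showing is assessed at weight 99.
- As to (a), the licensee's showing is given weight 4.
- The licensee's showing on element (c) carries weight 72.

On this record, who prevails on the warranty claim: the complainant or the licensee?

complainant

At Stage 1 the complainant must meet the preponderance of the evidence (weight exceeds 48): on (a) the weight is 59 less the opposing 4 gives net 55, > 48, so (a) meets the standard; on (b) the weight is 99 less the opposing 44 gives net 55, > 48, so (b) meets the standard.
  Stage 1 is satisfied; the onus moves to the licensee.
At Stage 2 the licensee must meet a substantially-more-likely showing (weight is at least 76): on (c) the weight is 72, < 76, so (c) does not meet the standard.
  The licensee does not carry Stage 2.
So the complainant prevails.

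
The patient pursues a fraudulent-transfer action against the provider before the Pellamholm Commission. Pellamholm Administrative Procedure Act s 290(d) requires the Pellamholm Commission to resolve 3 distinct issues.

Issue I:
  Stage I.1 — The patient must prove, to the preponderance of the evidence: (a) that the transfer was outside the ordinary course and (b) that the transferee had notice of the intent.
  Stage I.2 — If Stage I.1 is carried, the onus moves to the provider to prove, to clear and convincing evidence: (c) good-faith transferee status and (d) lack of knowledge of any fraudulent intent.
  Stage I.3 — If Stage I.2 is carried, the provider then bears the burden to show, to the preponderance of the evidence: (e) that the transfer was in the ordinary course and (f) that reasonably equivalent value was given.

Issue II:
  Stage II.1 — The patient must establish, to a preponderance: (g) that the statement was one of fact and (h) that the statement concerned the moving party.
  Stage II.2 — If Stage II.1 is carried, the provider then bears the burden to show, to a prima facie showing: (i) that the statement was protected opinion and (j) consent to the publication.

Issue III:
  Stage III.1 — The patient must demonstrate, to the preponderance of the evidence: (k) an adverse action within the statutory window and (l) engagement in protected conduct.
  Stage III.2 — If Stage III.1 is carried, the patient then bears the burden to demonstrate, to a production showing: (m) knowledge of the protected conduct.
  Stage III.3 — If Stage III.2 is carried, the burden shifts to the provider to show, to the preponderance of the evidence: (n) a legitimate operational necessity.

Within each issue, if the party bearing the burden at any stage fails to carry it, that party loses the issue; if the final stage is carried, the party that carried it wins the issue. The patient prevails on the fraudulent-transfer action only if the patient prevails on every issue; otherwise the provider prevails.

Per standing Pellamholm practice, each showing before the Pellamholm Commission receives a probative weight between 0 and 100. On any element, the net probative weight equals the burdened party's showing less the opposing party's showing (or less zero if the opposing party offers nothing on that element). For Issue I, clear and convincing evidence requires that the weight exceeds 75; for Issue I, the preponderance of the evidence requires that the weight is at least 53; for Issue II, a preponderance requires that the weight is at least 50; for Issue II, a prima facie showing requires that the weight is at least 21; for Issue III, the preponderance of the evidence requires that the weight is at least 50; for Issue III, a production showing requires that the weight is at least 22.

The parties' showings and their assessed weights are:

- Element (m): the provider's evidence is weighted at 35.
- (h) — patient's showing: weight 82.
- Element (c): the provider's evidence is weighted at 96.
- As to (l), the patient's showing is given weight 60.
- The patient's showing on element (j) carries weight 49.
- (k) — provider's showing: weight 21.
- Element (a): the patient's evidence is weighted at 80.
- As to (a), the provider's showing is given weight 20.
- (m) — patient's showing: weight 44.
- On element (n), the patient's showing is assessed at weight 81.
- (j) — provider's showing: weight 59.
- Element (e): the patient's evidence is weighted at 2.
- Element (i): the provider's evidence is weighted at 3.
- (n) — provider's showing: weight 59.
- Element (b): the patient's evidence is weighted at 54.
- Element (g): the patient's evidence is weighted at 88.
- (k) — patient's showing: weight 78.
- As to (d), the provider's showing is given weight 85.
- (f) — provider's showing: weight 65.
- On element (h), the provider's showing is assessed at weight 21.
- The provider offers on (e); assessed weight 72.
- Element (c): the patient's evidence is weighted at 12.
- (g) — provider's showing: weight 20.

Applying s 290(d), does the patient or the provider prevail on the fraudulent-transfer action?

provider

— Issue I —
Stage I.1 (patient, the preponderance of the evidence, weight is at least 53): (a) net 80−20=60 ≥ 53 — meets; (b) 54 ≥ 53 — meets.
  All elements met. The burden passes to the provider.
Stage I.2 (provider, clear and convincing evidence, weight exceeds 75): (c) net 96−12=84 > 75 — meets; (d) 85 > 75 — meets.
  Stage I.2 carried; the burden remains with the provider.
Stage I.3 (provider, the preponderance of the evidence, weight is at least 53): (e) net 72−2=70 ≥ 53 — meets; (f) 65 ≥ 53 — meets.
  Stage I.3 carried; the final stage is satisfied.
All stages carried — the provider prevails on this issue.
— Issue II —
At Stage II.1 the patient must meet a preponderance (weight is at least 50): on (g) the weight is 88 less the opposing 20 gives net 68, which does reach 50, so (g) meets the standard; on (h) the weight is 82 less the opposing 21 gives net 61, ≥ 50, so (h) meets the standard.
  Stage II.1 is satisfied; the onus moves to the provider.
At Stage II.2 the provider must meet a prima facie showing (weight is at least 21): on (i) the weight is 3, < 21, so (i) does not meet the standard; on (j) the weight is 59 less the opposing 49 gives net 10, which does not reach 21, so (j) does not meet the standard.
  The provider does not carry Stage II.2.
The patient prevails on this issue.
— Issue III —
Stage III.1 (patient, the preponderance of the evidence, weight is at least 50): (k) net 78−21=57 ≥ 50 — meets; (l) 60 ≥ 50 — meets.
  All elements met. The patient retains the burden for Stage III.2.
Stage III.2 (patient, a production showing, weight is at least 22): (m) net 44−35=9 < 22 — fails.
  Not every element is met, so the patient fails to carry Stage III.2.
So the provider prevails on this issue.
Per-issue: Issue I → provider; Issue II → patient; Issue III → provider. The patient must prevail on every issue; overall, the provider prevails.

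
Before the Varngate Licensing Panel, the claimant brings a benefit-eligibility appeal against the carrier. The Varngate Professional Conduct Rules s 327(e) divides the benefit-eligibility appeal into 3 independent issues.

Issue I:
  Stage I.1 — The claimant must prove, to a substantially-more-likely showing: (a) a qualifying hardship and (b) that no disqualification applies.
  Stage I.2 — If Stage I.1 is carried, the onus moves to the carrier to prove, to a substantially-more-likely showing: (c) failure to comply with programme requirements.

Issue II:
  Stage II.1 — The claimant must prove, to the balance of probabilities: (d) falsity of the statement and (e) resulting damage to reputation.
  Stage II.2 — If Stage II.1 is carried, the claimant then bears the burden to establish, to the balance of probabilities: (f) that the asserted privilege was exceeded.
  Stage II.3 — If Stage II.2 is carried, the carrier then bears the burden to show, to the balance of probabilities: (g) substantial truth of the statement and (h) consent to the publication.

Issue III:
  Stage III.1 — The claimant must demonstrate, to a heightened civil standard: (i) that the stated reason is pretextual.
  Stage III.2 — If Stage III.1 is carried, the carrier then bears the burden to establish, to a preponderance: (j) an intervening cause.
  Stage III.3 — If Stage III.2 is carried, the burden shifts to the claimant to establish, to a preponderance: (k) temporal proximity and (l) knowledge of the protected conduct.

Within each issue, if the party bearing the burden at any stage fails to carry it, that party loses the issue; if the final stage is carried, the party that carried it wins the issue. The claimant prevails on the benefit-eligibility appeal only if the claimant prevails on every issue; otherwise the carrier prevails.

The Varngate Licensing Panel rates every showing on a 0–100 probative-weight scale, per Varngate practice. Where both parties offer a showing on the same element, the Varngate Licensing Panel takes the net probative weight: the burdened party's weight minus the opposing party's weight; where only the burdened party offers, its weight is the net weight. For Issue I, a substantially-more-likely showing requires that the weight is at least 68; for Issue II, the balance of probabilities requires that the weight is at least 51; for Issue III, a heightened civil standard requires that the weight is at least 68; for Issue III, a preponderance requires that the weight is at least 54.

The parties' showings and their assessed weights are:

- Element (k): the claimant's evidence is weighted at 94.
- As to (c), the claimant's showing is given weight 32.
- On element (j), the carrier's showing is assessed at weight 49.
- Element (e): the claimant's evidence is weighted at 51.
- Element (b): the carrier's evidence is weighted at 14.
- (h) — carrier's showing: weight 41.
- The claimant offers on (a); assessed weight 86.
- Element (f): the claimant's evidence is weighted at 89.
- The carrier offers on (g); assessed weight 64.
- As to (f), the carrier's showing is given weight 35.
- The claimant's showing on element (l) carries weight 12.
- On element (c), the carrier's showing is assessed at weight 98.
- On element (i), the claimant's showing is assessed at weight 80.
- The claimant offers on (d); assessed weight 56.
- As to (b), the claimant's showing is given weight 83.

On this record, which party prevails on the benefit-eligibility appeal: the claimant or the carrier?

— Issue I —
Stage I.1 — burden on claimant; standard: a substantially-more-likely showing (weight is at least 68).
    (a): 86 ≥ 68 [met]
    (b): 83 − 14 = 69 ≥ 68 [met]
  Stage I.1 carried; the burden shifts to the carrier.
Stage I.2 — burden on carrier; standard: a substantially-more-likely showing (weight is at least 68).
    (c): 98 − 32 = 66 < 68 [not met]
  Not every element is met, so the carrier fails to carry Stage I.2.
The analysis ends at Stage I.2; the claimant prevails on this issue.
— Issue II —
At Stage II.1 the claimant must meet the balance of probabilities (weight is at least 51): on (d) the weight is 56, ≥ 51, so (d) meets the standard; on (e) the weight is 51, ≥ 51, so (e) meets the standard.
  Stage II.1 carried; the burden remains with the claimant.
At Stage II.2 the claimant must meet the balance of probabilities (weight is at least 51): on (f) the weight is 89 less the opposing 35 gives net 54, which does reach 51, so (f) meets the standard.
  Stage II.2 carried; the burden shifts to the carrier.
At Stage II.3 the carrier must meet the balance of probabilities (weight is at least 51): on (g) the weight is 64, which does reach 51, so (g) meets the standard; on (h) the weight is 41, which does not reach 51, so (h) does not meet the standard.
  The carrier does not carry Stage II.3.
The analysis ends at Stage II.3; the claimant prevails on this issue.
— Issue III —
At Stage III.1 the claimant must meet a heightened civil standard (weight is at least 68): on (i) the weight is 80, which does reach 68, so (i) meets the standard.
  Stage III.1 is satisfied; the onus moves to the carrier.
At Stage III.2 the carrier must meet a preponderance (weight is at least 54): on (j) the weight is 49, which does not reach 54, so (j) does not meet the standard.
  Not every element is met, so the carrier fails to carry Stage III.2.
The analysis ends at Stage III.2; the claimant prevails on this issue.
Per-issue: Issue I → claimant; Issue II → claimant; Issue III → claimant. The claimant must prevail on every issue; overall, the claimant prevails.

claimant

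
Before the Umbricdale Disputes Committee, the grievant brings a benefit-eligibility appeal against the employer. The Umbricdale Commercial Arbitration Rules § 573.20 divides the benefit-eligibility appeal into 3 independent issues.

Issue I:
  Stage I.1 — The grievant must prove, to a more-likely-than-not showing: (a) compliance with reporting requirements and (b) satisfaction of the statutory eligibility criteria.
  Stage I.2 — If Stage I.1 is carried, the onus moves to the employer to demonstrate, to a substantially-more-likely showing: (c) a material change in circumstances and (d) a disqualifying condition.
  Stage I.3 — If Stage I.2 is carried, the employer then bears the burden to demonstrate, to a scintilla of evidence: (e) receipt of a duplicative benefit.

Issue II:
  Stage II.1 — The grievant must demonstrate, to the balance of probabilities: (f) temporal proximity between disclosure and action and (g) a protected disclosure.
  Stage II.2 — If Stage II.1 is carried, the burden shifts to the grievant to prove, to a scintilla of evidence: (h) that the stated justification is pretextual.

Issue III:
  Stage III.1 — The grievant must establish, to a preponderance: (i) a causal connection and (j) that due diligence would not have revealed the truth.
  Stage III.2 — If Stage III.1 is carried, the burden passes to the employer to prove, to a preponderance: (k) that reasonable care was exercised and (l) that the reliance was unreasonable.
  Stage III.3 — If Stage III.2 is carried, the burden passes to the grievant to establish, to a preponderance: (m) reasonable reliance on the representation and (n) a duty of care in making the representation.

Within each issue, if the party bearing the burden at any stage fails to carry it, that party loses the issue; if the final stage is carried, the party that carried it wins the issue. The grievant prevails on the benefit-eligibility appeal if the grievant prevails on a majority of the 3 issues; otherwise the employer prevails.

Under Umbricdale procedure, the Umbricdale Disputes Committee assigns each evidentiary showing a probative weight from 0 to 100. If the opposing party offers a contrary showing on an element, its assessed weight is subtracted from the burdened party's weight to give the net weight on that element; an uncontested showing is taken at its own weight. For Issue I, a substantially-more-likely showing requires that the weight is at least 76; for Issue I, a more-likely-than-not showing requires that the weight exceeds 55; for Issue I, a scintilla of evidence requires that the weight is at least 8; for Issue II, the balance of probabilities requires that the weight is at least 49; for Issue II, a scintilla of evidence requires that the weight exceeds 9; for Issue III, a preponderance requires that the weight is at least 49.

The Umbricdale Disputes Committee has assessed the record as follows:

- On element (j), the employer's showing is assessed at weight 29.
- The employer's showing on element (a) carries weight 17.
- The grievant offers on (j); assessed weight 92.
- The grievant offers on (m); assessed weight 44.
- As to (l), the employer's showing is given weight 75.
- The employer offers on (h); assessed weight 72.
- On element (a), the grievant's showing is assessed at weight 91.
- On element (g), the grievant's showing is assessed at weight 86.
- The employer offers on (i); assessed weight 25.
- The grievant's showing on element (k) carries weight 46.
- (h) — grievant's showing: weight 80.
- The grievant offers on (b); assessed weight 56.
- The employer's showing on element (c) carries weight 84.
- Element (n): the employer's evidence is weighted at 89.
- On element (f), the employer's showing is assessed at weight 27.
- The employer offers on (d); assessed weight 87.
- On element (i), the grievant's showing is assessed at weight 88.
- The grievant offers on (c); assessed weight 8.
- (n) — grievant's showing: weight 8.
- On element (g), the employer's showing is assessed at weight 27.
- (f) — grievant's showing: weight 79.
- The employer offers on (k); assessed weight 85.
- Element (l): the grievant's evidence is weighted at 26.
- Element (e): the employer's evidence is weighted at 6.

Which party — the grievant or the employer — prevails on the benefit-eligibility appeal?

grievant

— Issue I —
At Stage I.1 the grievant must meet a more-likely-than-not showing (weight exceeds 55): on (a) the weight is 91 less the opposing 17 gives net 74, which does exceed 55, so (a) meets the standard; on (b) the weight is 56, which does exceed 55, so (b) meets the standard.
  The grievant carries Stage I.1; the employer now bears the burden.
At Stage I.2 the employer must meet a substantially-more-likely showing (weight is at least 76): on (c) the weight is 84 less the opposing 8 gives net 76, ≥ 76, so (c) meets the standard; on (d) the weight is 87, which does reach 76, so (d) meets the standard.
  Stage I.2 is satisfied; the employer continues to bear the burden.
At Stage I.3 the employer must meet a scintilla of evidence (weight is at least 8): on (e) the weight is 6, which does not reach 8, so (e) does not meet the standard.
  The employer does not carry Stage I.3.
The analysis ends at Stage I.3; the grievant prevails on this issue.
— Issue II —
Stage II.1 — burden on grievant; standard: the balance of probabilities (weight is at least 49).
    (f): 79 − 27 = 52 ≥ 49 [met]
    (g): 86 − 27 = 59 ≥ 49 [met]
  Stage II.1 carried; the burden remains with the grievant.
Stage II.2 — burden on grievant; standard: a scintilla of evidence (weight exceeds 9).
    (h): 80 − 72 = 8 ≤ 9 [not met]
  Not every element is met, so the grievant fails to carry Stage II.2.
So the employer prevails on this issue.
— Issue III —
Stage III.1 — burden on grievant; standard: a preponderance (weight is at least 49).
    (i): 88 − 25 = 63 ≥ 49 [met]
    (j): 92 − 29 = 63 ≥ 49 [met]
  Stage III.1 is satisfied; the onus moves to the employer.
Stage III.2 — burden on employer; standard: a preponderance (weight is at least 49).
    (k): 85 − 46 = 39 < 49 [not met]
    (l): 75 − 26 = 49 ≥ 49 [met]
  Stage III.2 not carried; the employer fails its burden.
The grievant prevails on this issue.
Per-issue: Issue I → grievant; Issue II → employer; Issue III → grievant. The grievant must prevail on a majority of issues; overall, the grievant prevails.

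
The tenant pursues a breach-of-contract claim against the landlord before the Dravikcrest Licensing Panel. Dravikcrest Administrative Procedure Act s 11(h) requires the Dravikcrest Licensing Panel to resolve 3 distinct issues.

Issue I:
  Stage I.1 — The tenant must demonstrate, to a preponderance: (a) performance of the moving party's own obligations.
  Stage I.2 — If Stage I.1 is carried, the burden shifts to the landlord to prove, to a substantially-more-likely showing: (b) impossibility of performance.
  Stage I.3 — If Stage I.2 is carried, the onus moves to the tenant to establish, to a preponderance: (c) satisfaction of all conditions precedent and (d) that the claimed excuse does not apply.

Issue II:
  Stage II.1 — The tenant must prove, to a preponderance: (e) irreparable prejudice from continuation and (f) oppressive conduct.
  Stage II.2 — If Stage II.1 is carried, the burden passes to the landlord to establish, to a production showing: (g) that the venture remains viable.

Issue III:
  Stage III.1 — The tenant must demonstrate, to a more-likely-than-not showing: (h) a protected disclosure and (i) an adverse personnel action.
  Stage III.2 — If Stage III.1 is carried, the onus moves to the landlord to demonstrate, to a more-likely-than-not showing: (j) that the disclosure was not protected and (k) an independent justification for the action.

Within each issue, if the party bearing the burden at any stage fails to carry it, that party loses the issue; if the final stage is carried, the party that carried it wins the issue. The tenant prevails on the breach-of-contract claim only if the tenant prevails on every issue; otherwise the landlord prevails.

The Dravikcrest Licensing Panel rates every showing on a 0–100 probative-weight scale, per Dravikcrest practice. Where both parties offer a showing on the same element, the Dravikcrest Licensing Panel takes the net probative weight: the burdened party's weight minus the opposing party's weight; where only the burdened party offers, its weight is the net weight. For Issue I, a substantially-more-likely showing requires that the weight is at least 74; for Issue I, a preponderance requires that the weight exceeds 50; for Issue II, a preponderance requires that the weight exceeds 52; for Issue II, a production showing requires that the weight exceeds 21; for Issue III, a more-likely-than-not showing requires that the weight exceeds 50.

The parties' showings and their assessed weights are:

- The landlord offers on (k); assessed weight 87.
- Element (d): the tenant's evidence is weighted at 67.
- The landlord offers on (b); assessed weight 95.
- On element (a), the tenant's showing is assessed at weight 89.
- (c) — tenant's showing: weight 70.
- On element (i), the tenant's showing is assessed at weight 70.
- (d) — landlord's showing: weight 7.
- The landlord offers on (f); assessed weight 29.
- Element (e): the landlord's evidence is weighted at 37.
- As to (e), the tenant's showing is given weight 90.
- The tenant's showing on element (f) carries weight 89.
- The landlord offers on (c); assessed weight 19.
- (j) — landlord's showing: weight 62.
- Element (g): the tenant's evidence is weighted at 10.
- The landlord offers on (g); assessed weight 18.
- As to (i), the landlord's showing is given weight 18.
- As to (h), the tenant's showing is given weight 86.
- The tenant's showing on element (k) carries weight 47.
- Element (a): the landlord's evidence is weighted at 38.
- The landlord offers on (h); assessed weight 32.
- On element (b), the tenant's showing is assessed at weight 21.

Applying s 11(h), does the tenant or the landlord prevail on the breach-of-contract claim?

— Issue I —
Stage I.1 (tenant, a preponderance, weight exceeds 50): (a) net 89−38=51 > 50 — meets.
  Stage I.1 carried; the burden shifts to the landlord.
Stage I.2 (landlord, a substantially-more-likely showing, weight is at least 74): (b) net 95−21=74 ≥ 74 — meets.
  All elements met. The burden passes to the tenant.
Stage I.3 (tenant, a preponderance, weight exceeds 50): (c) net 70−19=51 > 50 — meets; (d) net 67−7=60 > 50 — meets.
  The tenant carries the last stage.
With every stage satisfied, the tenant prevails on this issue.
— Issue II —
Stage II.1 — burden on tenant; standard: a preponderance (weight exceeds 52).
    (e): 90 − 37 = 53 > 52 [met]
    (f): 89 − 29 = 60 > 52 [met]
  Stage II.1 carried; the burden shifts to the landlord.
Stage II.2 — burden on landlord; standard: a production showing (weight exceeds 21).
    (g): 18 − 10 = 8 ≤ 21 [not met]
  Not every element is met, so the landlord fails to carry Stage II.2.
The tenant prevails on this issue.
— Issue III —
Stage III.1 (tenant, a more-likely-than-not showing, weight exceeds 50): (h) net 86−32=54 > 50 — meets; (i) net 70−18=52 > 50 — meets.
  All elements met. The burden passes to the landlord.
Stage III.2 (landlord, a more-likely-than-not showing, weight exceeds 50): (j) 62 > 50 — meets; (k) net 87−47=40 ≤ 50 — fails.
  The landlord does not carry Stage III.2.
The tenant prevails on this issue.
Per-issue: Issue I → tenant; Issue II → tenant; Issue III → tenant. The tenant must prevail on every issue; overall, the tenant prevails.

tenant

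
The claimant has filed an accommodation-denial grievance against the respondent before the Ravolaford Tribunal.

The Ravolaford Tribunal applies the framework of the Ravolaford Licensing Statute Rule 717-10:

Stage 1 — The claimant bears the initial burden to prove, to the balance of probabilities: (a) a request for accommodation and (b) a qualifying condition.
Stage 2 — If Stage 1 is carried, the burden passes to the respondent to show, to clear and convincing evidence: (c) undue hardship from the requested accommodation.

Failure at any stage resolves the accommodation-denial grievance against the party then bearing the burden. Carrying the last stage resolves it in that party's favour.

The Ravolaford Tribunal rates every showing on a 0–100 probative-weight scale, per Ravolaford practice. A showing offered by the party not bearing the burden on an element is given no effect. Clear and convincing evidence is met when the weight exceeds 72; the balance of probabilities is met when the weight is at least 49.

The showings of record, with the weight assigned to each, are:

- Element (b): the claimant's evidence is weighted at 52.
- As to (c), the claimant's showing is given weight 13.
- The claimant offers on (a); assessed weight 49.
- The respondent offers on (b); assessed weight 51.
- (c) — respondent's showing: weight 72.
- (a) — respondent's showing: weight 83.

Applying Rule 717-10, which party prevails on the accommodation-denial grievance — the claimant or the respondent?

Stage 1 — burden on claimant; standard: the balance of probabilities (weight is at least 49).
    (a): 49 (respondent's 83 disregarded) ≥ 49 [met]
    (b): 52 (respondent's 51 disregarded) ≥ 49 [met]
  Stage 1 is satisfied; the onus moves to the respondent.
Stage 2 — burden on respondent; standard: clear and convincing evidence (weight exceeds 72).
    (c): 72 (claimant's 13 disregarded) ≤ 72 [not met]
  Stage 2 not carried; the respondent fails its burden.
So the claimant prevails.

claimant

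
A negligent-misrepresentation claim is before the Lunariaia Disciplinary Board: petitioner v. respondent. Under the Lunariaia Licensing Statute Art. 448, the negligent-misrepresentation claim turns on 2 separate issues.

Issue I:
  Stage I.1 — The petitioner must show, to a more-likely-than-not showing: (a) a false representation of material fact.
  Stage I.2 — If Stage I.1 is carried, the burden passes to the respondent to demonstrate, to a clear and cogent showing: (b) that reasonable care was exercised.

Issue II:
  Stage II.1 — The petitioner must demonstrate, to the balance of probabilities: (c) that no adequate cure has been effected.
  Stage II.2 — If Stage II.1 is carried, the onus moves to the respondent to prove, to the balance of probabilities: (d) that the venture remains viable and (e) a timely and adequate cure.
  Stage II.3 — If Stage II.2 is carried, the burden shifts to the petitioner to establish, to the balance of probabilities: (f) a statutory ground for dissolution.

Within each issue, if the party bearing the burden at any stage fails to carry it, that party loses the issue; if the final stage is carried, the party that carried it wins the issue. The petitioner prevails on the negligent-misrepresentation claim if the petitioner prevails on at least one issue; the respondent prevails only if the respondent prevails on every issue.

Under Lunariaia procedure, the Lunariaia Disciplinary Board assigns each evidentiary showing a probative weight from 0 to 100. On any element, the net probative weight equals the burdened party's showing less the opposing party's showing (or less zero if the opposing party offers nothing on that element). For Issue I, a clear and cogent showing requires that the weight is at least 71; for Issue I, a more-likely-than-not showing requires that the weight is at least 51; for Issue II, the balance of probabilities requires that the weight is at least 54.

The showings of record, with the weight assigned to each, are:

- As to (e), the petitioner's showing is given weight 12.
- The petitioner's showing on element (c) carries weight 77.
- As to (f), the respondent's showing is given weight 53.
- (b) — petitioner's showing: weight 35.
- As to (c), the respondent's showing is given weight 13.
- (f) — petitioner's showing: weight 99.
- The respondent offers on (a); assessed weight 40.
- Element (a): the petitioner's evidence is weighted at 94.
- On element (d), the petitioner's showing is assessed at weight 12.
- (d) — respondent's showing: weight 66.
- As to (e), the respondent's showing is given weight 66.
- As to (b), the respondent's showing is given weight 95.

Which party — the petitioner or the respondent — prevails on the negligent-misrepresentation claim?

— Issue I —
At Stage I.1 the petitioner must meet a more-likely-than-not showing (weight is at least 51): on (a) the weight is 94 less the opposing 40 gives net 54, ≥ 51, so (a) meets the standard.
  Stage I.1 is satisfied; the onus moves to the respondent.
At Stage I.2 the respondent must meet a clear and cogent showing (weight is at least 71): on (b) the weight is 95 less the opposing 35 gives net 60, < 71, so (b) does not meet the standard.
  Not every element is met, so the respondent fails to carry Stage I.2.
So the petitioner prevails on this issue.
— Issue II —
At Stage II.1 the petitioner must meet the balance of probabilities (weight is at least 54): on (c) the weight is 77 less the opposing 13 gives net 64, which does reach 54, so (c) meets the standard.
  Stage II.1 is satisfied; the onus moves to the respondent.
At Stage II.2 the respondent must meet the balance of probabilities (weight is at least 54): on (d) the weight is 66 less the opposing 12 gives net 54, ≥ 54, so (d) meets the standard; on (e) the weight is 66 less the opposing 12 gives net 54, ≥ 54, so (e) meets the standard.
  Stage II.2 carried; the burden shifts to the petitioner.
At Stage II.3 the petitioner must meet the balance of probabilities (weight is at least 54): on (f) the weight is 99 less the opposing 53 gives net 46, which does not reach 54, so (f) does not meet the standard.
  Stage II.3 not carried; the petitioner fails its burden.
The respondent prevails on this issue.
Per-issue: Issue I → petitioner; Issue II → respondent. The petitioner must prevail on at least one issue; overall, the petitioner prevails.

petitioner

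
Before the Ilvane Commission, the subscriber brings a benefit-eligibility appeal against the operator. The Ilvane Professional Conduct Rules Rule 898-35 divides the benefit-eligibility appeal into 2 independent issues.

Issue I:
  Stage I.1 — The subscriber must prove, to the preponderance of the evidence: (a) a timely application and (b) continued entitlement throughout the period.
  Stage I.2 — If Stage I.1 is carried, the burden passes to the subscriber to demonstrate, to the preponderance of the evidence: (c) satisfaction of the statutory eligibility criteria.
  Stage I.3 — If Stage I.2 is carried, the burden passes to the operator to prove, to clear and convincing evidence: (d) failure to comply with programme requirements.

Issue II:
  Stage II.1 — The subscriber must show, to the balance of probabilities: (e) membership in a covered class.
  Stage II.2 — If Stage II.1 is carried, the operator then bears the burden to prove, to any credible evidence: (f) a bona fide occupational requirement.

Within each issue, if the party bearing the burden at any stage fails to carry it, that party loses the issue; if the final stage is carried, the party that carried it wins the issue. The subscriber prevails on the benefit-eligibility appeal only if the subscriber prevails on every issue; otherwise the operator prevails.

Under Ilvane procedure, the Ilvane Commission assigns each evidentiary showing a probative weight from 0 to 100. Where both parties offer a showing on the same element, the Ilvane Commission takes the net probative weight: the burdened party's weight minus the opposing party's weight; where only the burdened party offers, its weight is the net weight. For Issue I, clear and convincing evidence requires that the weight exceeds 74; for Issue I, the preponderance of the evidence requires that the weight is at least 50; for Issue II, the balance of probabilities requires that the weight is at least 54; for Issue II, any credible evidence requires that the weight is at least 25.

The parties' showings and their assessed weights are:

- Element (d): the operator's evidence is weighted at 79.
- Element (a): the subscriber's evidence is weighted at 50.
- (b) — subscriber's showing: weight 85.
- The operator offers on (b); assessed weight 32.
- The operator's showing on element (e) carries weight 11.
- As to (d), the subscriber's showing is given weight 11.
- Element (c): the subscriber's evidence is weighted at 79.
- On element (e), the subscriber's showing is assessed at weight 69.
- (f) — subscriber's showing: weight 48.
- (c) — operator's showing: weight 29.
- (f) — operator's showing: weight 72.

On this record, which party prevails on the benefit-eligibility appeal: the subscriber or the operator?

subscriber

— Issue I —
At Stage I.1 the subscriber must meet the preponderance of the evidence (weight is at least 50): on (a) the weight is 50, which does reach 50, so (a) meets the standard; on (b) the weight is 85 less the opposing 32 gives net 53, ≥ 50, so (b) meets the standard.
  All elements met. The subscriber retains the burden for Stage I.2.
At Stage I.2 the subscriber must meet the preponderance of the evidence (weight is at least 50): on (c) the weight is 79 less the opposing 29 gives net 50, which does reach 50, so (c) meets the standard.
  All elements met. The burden passes to the operator.
At Stage I.3 the operator must meet clear and convincing evidence (weight exceeds 74): on (d) the weight is 79 less the opposing 11 gives net 68, ≤ 74, so (d) does not meet the standard.
  Stage I.3 not carried; the operator fails its burden.
So the subscriber prevails on this issue.
— Issue II —
Stage II.1 (subscriber, the balance of probabilities, weight is at least 54): (e) net 69−11=58 ≥ 54 — meets.
  All elements met. The burden passes to the operator.
Stage II.2 (operator, any credible evidence, weight is at least 25): (f) net 72−48=24 < 25 — fails.
  Stage II.2 not carried; the operator fails its burden.
The subscriber prevails on this issue.
Per-issue: Issue I → subscriber; Issue II → subscriber. The subscriber must prevail on every issue; overall, the subscriber prevails.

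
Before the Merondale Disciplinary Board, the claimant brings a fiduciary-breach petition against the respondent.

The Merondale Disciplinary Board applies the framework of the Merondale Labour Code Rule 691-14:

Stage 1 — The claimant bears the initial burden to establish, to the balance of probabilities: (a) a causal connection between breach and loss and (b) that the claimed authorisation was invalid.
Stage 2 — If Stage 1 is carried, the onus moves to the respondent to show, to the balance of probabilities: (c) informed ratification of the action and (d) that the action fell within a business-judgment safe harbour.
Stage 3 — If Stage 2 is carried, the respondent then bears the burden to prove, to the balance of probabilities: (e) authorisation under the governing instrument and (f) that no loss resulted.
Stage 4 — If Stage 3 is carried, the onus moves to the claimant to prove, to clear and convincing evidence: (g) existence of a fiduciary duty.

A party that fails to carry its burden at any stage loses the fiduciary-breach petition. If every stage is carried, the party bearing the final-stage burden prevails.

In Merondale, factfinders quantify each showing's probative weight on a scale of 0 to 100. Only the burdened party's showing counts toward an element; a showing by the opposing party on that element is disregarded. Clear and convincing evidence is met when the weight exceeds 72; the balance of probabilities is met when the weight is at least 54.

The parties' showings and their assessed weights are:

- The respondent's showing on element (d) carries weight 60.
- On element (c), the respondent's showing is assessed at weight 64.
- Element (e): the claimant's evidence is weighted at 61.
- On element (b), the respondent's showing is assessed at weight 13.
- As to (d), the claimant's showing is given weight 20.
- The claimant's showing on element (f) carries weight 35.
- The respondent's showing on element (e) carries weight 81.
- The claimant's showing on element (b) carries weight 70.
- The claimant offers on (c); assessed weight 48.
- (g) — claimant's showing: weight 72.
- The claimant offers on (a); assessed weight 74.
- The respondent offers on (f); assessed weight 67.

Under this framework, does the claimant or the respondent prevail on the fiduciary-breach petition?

Stage 1 — burden on claimant; standard: the balance of probabilities (weight is at least 54).
    (a): 74 ≥ 54 [met]
    (b): 70 (respondent's 13 disregarded) ≥ 54 [met]
  Stage 1 is satisfied; the onus moves to the respondent.
Stage 2 — burden on respondent; standard: the balance of probabilities (weight is at least 54).
    (c): 64 (claimant's 48 disregarded) ≥ 54 [met]
    (d): 60 (claimant's 20 disregarded) ≥ 54 [met]
  All elements met. The respondent retains the burden for Stage 3.
Stage 3 — burden on respondent; standard: the balance of probabilities (weight is at least 54).
    (e): 81 (claimant's 61 disregarded) ≥ 54 [met]
    (f): 67 (claimant's 35 disregarded) ≥ 54 [met]
  Stage 3 carried; the burden shifts to the claimant.
Stage 4 — burden on claimant; standard: clear and convincing evidence (weight exceeds 72).
    (g): 72 ≤ 72 [not met]
  Not every element is met, so the claimant fails to carry Stage 4.
The respondent prevails.

respondent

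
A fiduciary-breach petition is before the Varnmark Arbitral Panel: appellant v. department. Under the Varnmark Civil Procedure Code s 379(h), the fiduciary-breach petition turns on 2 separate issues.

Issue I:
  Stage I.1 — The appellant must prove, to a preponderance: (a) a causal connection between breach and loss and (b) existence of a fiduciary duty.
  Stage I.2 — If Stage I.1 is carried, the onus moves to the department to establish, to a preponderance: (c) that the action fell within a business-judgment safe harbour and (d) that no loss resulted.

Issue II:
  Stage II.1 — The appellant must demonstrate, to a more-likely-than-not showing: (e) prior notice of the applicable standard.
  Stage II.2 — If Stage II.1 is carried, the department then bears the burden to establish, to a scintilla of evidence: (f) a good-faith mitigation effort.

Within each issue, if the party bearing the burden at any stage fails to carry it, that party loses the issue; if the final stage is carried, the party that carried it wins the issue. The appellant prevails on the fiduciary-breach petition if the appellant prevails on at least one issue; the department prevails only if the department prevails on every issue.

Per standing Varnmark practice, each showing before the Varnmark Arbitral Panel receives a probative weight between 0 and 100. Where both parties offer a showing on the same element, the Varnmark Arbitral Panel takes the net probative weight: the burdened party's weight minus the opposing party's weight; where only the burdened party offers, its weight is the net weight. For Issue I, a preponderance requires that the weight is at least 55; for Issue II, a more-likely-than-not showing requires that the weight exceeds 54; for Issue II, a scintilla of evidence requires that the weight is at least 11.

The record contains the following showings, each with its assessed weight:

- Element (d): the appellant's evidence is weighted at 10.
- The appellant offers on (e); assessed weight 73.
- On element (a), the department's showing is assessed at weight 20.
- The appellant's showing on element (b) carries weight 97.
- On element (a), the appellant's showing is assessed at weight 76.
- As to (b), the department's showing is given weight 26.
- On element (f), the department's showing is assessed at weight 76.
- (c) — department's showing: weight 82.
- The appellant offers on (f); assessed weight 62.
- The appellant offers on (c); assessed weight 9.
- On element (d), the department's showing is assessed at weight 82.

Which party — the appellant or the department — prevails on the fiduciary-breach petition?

— Issue I —
Stage I.1 — burden on appellant; standard: a preponderance (weight is at least 55).
    (a): 76 − 20 = 56 ≥ 55 [met]
    (b): 97 − 26 = 71 ≥ 55 [met]
  Stage I.1 carried; the burden shifts to the department.
Stage I.2 — burden on department; standard: a preponderance (weight is at least 55).
    (c): 82 − 9 = 73 ≥ 55 [met]
    (d): 82 − 10 = 72 ≥ 55 [met]
  The department carries the last stage.
Every stage carried; the department prevails on this issue.
— Issue II —
Stage II.1 (appellant, a more-likely-than-not showing, weight exceeds 54): (e) 73 > 54 — meets.
  All elements met. The burden passes to the department.
Stage II.2 (department, a scintilla of evidence, weight is at least 11): (f) net 76−62=14 ≥ 11 — meets.
  Stage II.2 carried; the final stage is satisfied.
With every stage satisfied, the department prevails on this issue.
Per-issue: Issue I → department; Issue II → department. The appellant must prevail on at least one issue; overall, the department prevails.

department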